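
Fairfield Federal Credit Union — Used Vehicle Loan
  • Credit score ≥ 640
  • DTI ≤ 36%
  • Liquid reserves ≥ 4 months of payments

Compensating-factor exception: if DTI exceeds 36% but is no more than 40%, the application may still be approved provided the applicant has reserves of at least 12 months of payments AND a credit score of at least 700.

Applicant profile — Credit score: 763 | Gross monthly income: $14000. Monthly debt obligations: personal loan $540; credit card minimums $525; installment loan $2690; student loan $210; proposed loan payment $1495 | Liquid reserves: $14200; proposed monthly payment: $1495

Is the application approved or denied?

Credit score 763 ≥ 640 (meets base)
Total debts = (540 + 525 + 2,690 + 210 + 1,495) = 5,460. DTI: 5,460 ÷ 14,000 = 39%, over the 36% base limit.
Liquid reserves cover 14,200/1,495 = 9.5 months — ≥ 4 required
39% falls in the override range (36%–40%), so the compensating-factor test applies.
Reserves 9.5 < 12 months; credit score 763 ≥ 700.
Compensating-factor requirement not fully met.

Denied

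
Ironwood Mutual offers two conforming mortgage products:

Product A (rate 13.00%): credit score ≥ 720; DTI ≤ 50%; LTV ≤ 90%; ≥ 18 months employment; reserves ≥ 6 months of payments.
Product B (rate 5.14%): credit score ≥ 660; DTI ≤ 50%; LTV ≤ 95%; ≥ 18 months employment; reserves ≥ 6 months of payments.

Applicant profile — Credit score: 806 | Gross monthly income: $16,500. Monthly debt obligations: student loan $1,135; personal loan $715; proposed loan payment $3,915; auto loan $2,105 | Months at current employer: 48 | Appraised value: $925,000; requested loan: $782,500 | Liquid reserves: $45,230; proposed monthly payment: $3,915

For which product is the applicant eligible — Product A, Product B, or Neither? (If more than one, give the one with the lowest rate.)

Total debts = (1,135 + 715 + 3,915 + 2,105) = 7,870; DTI = 7,870/16,500 = 47.7%.
LTV = 782,500/925,000 = 84.6%.
Reserves = 45,230/3,915 = 11.6 months.
Product A: score 806 ≥ 720; DTI 47.7% ≤ 50%; LTV 84.6% ≤ 90%; employment 48 ≥ 18 mo; reserves 11.6 ≥ 6 mo → qualifies.
Product B: score 806 ≥ 660; DTI 47.7% ≤ 50%; LTV 84.6% ≤ 95%; employment 48 ≥ 18 mo; reserves 11.6 ≥ 6 mo → qualifies.
Qualifying: Product A, Product B. Lowest rate is 5.14% → Product B.

Product B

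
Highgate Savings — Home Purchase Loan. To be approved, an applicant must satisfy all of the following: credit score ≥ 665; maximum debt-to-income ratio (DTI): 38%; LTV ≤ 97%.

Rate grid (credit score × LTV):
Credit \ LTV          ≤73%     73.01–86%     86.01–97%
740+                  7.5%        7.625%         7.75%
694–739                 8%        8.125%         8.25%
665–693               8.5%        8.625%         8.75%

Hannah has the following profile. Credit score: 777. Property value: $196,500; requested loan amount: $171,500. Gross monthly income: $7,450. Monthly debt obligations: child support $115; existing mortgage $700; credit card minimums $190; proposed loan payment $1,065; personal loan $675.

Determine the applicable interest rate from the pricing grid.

Credit score 777 ≥ 665; Total monthly debts = (115 + 700 + 190 + 1,065 + 675) = 2,745. Debt-to-income = 2,745/7,450 = 36.8% — meets 38% limit
LTV: 171,500 ÷ 196,500 = 87.3%, within 97% cap
Row: 777 falls in 740+. Column: 87.3% falls in 86.01–97%. Rate = 7.75%.

7.75%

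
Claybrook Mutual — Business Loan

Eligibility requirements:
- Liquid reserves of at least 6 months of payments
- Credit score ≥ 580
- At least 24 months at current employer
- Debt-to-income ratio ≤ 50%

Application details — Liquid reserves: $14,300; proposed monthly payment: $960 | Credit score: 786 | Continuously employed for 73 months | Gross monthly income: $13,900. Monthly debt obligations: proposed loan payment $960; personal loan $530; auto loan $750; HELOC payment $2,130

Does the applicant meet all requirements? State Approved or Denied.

Approved

Reserves = 14,300/960 = 14.9 months ≥ 6
Credit score 786 ≥ 580 (meets)
Employment 73 ≥ 24 months
Total monthly debts = (960 + 530 + 750 + 2,130) = 4,370. DTI: 4,370 ÷ 13,900 = 31.4%, within the 50% cap
All criteria satisfied.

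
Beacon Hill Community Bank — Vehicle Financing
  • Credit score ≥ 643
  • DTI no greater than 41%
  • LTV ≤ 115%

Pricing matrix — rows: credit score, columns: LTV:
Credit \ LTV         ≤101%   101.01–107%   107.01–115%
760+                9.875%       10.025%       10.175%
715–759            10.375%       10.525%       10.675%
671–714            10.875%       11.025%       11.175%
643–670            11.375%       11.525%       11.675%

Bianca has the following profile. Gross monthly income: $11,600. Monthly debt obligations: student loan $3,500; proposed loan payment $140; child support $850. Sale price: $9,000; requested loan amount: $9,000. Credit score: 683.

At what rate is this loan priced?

Credit score 683 ≥ 643; Total monthly debts = (3,500 + 140 + 850) = 4,490. DTI: 4,490 ÷ 11,600 = 38.7%, within the 41% cap
Loan-to-value = 9,000/9,000 = 100% — pass (115% max)
Score 683 is in the 671–714 band; LTV 100% is in the ≤101% band → 10.875%.

10.875%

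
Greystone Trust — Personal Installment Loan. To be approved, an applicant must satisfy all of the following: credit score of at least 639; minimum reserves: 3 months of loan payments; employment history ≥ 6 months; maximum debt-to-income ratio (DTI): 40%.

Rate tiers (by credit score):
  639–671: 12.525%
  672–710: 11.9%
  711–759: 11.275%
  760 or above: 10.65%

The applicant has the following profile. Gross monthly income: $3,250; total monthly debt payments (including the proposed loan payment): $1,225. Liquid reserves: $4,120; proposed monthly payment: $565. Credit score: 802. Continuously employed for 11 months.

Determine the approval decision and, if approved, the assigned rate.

Credit score 802 ≥ 639 (meets minimum)
Reserves: 4,120 ÷ 565 = 7.3 months (meets 3-month minimum)
Debt-to-income = 1,225/3,250 = 37.7% — meets 40% limit
Employment 11 ≥ 6 months
All requirements met. Score 802 falls in the 760 or above tier → 10.65%.

Approved at 10.65%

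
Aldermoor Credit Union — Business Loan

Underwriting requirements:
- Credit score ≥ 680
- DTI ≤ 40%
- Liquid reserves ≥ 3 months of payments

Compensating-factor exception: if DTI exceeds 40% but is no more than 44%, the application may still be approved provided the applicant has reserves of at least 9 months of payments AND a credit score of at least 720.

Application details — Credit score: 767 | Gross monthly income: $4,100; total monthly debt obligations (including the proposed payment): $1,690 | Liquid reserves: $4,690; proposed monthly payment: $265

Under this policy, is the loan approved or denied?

Credit score 767 ≥ 680 (meets base)
DTI: 1,690 ÷ 4,100 = 41.2%, over the 40% base limit.
Liquid reserves cover 4,690/265 = 17.7 months — ≥ 3 required
41.2% falls in the override range (40%–44%), so the compensating-factor test applies.
Reserves 17.7 ≥ 9 months; credit score 767 ≥ 720.
Both compensating conditions met → exception applies.

Approved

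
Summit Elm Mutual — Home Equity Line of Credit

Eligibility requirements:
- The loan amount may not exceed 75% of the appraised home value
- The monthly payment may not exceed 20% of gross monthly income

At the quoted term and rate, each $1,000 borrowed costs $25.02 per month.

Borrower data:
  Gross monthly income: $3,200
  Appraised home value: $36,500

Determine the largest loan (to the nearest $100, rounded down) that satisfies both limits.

Payment cap: 20% × $3,200 = $640/month.
At $25.02 per $1,000, that supports 640/25.02 × 1,000 ≈ $25,579 → $25,500.
LTV cap: 75% × $36,500 = $27,375 → $27,300.
Binding constraint: payment-to-income.

$25,500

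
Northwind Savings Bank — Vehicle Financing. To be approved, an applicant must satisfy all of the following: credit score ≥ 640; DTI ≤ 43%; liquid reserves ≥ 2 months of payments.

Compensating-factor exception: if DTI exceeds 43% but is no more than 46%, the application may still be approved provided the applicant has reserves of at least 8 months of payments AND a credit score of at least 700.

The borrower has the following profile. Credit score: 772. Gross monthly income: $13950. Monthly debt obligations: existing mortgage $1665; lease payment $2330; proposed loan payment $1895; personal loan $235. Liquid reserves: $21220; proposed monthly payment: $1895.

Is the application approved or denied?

Credit score 772 ≥ 640 (meets base)
Total debts = (1,665 + 2,330 + 1,895 + 235) = 6,125. DTI: 6,125 ÷ 13,950 = 43.9%, over the 43% base limit.
Reserves: 21,220 ÷ 1,895 = 11.2 months (meets 2-month minimum)
43.9% falls in the override range (43%–46%), so the compensating-factor test applies.
Reserves 11.2 ≥ 8 months; credit score 772 ≥ 700.
Both override conditions satisfied; DTI exception granted.

Approved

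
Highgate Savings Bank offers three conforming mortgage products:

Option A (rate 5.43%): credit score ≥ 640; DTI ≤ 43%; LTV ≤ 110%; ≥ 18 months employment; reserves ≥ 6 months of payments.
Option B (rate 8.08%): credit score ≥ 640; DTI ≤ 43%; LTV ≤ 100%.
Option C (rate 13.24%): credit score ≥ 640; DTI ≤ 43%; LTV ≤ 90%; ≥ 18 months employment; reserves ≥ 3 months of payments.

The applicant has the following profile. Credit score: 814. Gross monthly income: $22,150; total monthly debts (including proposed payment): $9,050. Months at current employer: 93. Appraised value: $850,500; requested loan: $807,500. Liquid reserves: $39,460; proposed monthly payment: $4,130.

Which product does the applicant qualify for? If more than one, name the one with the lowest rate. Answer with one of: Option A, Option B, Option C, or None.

DTI = 9,050/22,150 = 40.9%.
LTV = 807,500/850,500 = 94.9%.
Reserves = 39,460/4,130 = 9.6 months.
Option A: score 814 ≥ 640; DTI 40.9% ≤ 43%; LTV 94.9% ≤ 110%; employment 93 ≥ 18 mo; reserves 9.6 ≥ 6 mo → qualifies.
Option B: score 814 ≥ 640; DTI 40.9% ≤ 43%; LTV 94.9% ≤ 100% → qualifies.
Option C: score 814 ≥ 640; DTI 40.9% ≤ 43%; LTV 94.9% > 90%; employment 93 ≥ 18 mo; reserves 9.6 ≥ 3 mo → does not qualify.
Qualifying: Option A, Option B. Lowest rate is 5.43% → Option A.

Option A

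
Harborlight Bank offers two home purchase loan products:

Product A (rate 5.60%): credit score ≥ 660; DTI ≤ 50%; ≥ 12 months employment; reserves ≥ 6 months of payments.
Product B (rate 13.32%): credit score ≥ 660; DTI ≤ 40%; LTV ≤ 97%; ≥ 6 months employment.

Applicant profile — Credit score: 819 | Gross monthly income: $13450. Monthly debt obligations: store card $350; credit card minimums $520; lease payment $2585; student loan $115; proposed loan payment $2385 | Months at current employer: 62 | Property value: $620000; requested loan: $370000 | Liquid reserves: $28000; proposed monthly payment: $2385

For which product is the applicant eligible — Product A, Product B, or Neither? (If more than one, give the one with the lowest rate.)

Product A

Total debts = (350 + 520 + 2,585 + 115 + 2,385) = 5,955; DTI = 5,955/13,450 = 44.3%.
LTV = 370,000/620,000 = 59.7%.
Reserves = 28,000/2,385 = 11.7 months.
Product A: score 819 ≥ 660; DTI 44.3% ≤ 50%; employment 62 ≥ 12 mo; reserves 11.7 ≥ 6 mo → qualifies.
Product B: score 819 ≥ 660; DTI 44.3% > 40%; LTV 59.7% ≤ 97%; employment 62 ≥ 6 mo → does not qualify.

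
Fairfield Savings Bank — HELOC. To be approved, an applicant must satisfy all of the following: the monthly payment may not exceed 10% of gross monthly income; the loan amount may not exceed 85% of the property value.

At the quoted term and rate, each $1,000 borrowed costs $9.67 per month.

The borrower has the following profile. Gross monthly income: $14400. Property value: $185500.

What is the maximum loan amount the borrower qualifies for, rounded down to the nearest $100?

$148,900

Payment cap: 10% × $14,400 = $1,440/month.
At $9.67 per $1,000, that supports 1,440/9.67 × 1,000 ≈ $148,914 → $148,900.
LTV cap: 85% × $185,500 = $157,675 → $157,600.
Binding constraint: payment-to-income.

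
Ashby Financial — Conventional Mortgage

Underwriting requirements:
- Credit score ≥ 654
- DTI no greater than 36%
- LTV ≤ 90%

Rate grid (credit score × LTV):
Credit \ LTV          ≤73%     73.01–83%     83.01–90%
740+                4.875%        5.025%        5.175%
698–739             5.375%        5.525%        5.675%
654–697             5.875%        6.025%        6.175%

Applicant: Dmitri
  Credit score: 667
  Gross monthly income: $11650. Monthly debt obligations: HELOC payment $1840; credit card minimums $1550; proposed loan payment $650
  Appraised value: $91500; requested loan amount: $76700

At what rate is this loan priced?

6.175%

Credit score 667 ≥ 654; Total monthly debts = (1,840 + 1,550 + 650) = 4,040. Debt-to-income = 4,040/11,650 = 34.7% — meets 36% limit
LTV = 76,700/91,500 = 83.8% ≤ 90%
Credit 667 → row 654–697; LTV 83.8% → column 83.01–90%. Grid cell → 6.175%.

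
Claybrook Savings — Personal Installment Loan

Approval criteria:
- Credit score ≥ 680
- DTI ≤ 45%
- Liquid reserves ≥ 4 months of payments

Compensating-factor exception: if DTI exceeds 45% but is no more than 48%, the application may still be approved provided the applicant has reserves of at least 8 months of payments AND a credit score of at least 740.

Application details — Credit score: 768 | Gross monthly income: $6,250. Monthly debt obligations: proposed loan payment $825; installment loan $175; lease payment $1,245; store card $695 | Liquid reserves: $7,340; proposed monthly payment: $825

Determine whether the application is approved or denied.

Credit score 768 ≥ 680 (meets base)
Total debts = (825 + 175 + 1,245 + 695) = 2,940. DTI: 2,940 ÷ 6,250 = 47%, over the 45% base limit.
Liquid reserves cover 7,340/825 = 8.9 months — ≥ 4 required
47% falls in the override range (45%–48%), so the compensating-factor test applies.
Reserves 8.9 ≥ 8 months; credit score 768 ≥ 740.
Both override conditions satisfied; DTI exception granted.

Approved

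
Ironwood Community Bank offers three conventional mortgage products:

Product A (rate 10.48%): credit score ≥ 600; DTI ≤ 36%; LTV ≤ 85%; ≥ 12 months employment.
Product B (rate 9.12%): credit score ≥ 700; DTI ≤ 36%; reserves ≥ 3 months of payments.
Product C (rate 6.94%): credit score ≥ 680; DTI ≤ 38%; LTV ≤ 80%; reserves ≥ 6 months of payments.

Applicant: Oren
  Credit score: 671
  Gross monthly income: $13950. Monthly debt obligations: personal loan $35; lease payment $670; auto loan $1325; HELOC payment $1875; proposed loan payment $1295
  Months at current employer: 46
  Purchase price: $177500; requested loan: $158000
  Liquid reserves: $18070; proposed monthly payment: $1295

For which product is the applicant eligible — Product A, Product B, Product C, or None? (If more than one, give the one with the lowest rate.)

Total debts = (35 + 670 + 1,325 + 1,875 + 1,295) = 5,200; DTI = 5,200/13,950 = 37.3%.
LTV = 158,000/177,500 = 89%.
Reserves = 18,070/1,295 = 14.0 months.
Product A: score 671 ≥ 600; DTI 37.3% > 36%; LTV 89% > 85%; employment 46 ≥ 12 mo → does not qualify.
Product B: score 671 < 700; DTI 37.3% > 36%; reserves 14.0 ≥ 3 mo → does not qualify.
Product C: score 671 < 680; DTI 37.3% ≤ 38%; LTV 89% > 80%; reserves 14.0 ≥ 6 mo → does not qualify.

None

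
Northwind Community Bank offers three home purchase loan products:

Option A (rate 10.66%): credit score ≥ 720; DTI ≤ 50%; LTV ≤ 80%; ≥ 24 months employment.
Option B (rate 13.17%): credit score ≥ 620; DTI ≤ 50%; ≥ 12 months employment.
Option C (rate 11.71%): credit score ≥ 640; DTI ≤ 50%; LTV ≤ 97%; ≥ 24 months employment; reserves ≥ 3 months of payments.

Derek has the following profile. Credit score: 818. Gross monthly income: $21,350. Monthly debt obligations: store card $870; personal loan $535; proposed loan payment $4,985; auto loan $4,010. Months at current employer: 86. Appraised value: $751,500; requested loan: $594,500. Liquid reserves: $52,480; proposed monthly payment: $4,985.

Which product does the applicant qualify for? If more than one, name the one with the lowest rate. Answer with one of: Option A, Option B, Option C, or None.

Option A

Total debts = (870 + 535 + 4,985 + 4,010) = 10,400; DTI = 10,400/21,350 = 48.7%.
LTV = 594,500/751,500 = 79.1%.
Reserves = 52,480/4,985 = 10.5 months.
Option A: score 818 ≥ 720; DTI 48.7% ≤ 50%; LTV 79.1% ≤ 80%; employment 86 ≥ 24 mo → qualifies.
Option B: score 818 ≥ 620; DTI 48.7% ≤ 50%; employment 86 ≥ 12 mo → qualifies.
Option C: score 818 ≥ 640; DTI 48.7% ≤ 50%; LTV 79.1% ≤ 97%; employment 86 ≥ 24 mo; reserves 10.5 ≥ 3 mo → qualifies.
Qualifying: Option A, Option B, Option C. Lowest rate is 10.66% → Option A.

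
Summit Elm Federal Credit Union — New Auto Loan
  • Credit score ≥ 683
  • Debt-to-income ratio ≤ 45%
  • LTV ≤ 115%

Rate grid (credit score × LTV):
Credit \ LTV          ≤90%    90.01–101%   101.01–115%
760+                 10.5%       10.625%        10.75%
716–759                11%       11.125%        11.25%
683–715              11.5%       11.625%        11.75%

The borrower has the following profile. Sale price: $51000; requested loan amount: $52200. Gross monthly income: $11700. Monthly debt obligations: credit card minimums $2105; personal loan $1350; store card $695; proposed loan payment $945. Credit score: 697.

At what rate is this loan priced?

Credit score 697 ≥ 683; Total monthly debts = (2,105 + 1,350 + 695 + 945) = 5,095. DTI = 5,095/11,700 = 43.5% ≤ 45%
LTV = 52,200/51,000 = 102.4% ≤ 115%
Row: 697 falls in 683–715. Column: 102.4% falls in 101.01–115%. Rate = 11.75%.

11.75%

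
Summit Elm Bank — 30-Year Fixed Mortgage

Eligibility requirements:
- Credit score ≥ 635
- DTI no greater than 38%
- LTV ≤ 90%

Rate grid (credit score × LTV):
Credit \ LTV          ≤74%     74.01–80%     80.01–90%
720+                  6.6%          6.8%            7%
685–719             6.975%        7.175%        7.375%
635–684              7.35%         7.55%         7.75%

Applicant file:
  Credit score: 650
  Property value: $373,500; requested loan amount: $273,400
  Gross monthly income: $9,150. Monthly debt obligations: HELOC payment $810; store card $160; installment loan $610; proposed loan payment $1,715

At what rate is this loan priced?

7.35%

Credit score 650 ≥ 635; Total monthly debts = (810 + 160 + 610 + 1,715) = 3,295. DTI: 3,295 ÷ 9,150 = 36%, within the 38% cap
Loan-to-value = 273,400/373,500 = 73.2% — pass (90% max)
Credit 650 → row 635–684; LTV 73.2% → column ≤74%. Grid cell → 7.35%.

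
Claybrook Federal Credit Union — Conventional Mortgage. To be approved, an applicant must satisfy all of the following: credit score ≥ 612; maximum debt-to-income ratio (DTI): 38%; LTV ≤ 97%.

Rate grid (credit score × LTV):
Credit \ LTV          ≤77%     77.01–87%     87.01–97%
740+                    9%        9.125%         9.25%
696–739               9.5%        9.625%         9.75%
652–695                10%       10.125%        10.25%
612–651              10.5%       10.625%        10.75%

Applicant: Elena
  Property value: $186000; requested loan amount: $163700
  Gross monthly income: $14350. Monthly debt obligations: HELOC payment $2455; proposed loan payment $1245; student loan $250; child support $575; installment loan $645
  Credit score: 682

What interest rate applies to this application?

Credit score 682 ≥ 612; Total monthly debts = (2,455 + 1,245 + 250 + 575 + 645) = 5,170. DTI: 5,170 ÷ 14,350 = 36%, within the 38% cap
LTV: 163,700 ÷ 186,000 = 88%, within 97% cap
Row: 682 falls in 652–695. Column: 88% falls in 87.01–97%. Rate = 10.25%.

10.25%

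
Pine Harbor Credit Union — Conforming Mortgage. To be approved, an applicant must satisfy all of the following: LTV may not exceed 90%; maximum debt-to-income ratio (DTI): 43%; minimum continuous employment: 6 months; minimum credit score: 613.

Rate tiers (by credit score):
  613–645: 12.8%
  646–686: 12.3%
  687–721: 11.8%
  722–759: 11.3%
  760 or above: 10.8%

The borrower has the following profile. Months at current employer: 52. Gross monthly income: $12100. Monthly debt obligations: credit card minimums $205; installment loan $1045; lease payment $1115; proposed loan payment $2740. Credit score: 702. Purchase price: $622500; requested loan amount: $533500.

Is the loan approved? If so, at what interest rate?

Approved at 11.8%

Credit score 702 ≥ 613 (meets minimum)
Employment 52 ≥ 6 months
Loan-to-value = 533,500/622,500 = 85.7% — pass (90% max)
Total monthly debts = (205 + 1,045 + 1,115 + 2,740) = 5,105. DTI = 5,105/12,100 = 42.2% ≤ 43%
All requirements met. Score 702 falls in the 687–721 tier → 11.8%.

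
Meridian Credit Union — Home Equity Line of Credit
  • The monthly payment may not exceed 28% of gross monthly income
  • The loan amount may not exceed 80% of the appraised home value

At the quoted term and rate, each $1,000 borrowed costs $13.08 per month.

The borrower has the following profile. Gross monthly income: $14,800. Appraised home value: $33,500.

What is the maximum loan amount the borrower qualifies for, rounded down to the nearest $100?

Payment cap: 28% × $14,800 = $4,144/month.
At $13.08 per $1,000, that supports 4,144/13.08 × 1,000 ≈ $316,819 → $316,800.
LTV cap: 80% × $33,500 = $26,800 → $26,800.
Binding constraint: loan-to-value.

$26,800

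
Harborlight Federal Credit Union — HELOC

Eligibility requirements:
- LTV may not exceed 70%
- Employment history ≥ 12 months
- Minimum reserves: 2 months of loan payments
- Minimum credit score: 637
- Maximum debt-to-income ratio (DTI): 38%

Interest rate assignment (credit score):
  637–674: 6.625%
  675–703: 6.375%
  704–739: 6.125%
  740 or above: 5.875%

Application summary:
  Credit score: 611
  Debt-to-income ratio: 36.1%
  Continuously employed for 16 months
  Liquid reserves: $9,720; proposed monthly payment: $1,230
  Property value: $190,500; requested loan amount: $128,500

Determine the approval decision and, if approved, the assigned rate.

Denied

Credit score 611 < 637 (below minimum)
Loan-to-value = 128,500/190,500 = 67.5% — pass (70% max)
Employment 16 ≥ 12 months
DTI 36.1% is within the 38% limit
Reserves = 9,720/1,230 = 7.9 months ≥ 2
Not all requirements met → denied.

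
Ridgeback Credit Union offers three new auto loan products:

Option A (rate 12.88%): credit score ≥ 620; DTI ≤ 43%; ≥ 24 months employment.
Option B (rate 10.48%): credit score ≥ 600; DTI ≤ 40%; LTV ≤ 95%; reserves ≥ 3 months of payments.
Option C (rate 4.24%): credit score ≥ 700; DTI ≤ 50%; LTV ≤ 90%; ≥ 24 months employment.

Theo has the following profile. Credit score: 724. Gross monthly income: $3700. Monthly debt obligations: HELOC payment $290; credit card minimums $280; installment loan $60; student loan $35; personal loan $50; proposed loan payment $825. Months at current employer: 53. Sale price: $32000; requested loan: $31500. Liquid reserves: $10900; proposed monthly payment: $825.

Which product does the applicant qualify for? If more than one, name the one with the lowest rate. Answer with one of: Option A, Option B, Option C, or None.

Option A

Total debts = (290 + 280 + 60 + 35 + 50 + 825) = 1,540; DTI = 1,540/3,700 = 41.6%.
LTV = 31,500/32,000 = 98.4%.
Reserves = 10,900/825 = 13.2 months.
Option A: score 724 ≥ 620; DTI 41.6% ≤ 43%; employment 53 ≥ 24 mo → qualifies.
Option B: score 724 ≥ 600; DTI 41.6% > 40%; LTV 98.4% > 95%; reserves 13.2 ≥ 3 mo → does not qualify.
Option C: score 724 ≥ 700; DTI 41.6% ≤ 50%; LTV 98.4% > 90%; employment 53 ≥ 24 mo → does not qualify.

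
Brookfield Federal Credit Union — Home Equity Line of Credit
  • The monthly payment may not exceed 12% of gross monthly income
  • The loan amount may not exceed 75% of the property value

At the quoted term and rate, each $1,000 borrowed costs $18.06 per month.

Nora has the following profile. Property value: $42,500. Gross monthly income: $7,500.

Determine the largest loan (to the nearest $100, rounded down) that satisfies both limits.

$31,800

Payment cap: 12% × $7,500 = $900/month.
At $18.06 per $1,000, that supports 900/18.06 × 1,000 ≈ $49,833 → $49,800.
LTV cap: 75% × $42,500 = $31,875 → $31,800.
Binding constraint: loan-to-value.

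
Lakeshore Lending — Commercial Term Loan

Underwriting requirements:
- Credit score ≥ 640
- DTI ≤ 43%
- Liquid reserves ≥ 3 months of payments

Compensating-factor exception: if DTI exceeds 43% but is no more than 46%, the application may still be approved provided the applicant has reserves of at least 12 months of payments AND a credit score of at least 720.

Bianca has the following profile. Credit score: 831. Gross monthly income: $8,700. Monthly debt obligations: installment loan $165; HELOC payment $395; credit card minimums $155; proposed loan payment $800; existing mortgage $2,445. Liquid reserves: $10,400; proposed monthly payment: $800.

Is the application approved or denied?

Credit score 831 ≥ 640 (meets base)
Total debts = (165 + 395 + 155 + 800 + 2,445) = 3,960. DTI = 3,960/8,700 = 45.5% > 43% — standard DTI limit exceeded.
Reserves = 10,400/800 = 13.0 months ≥ 3
DTI 45.5% is within the 43%–46% exception band; checking compensating factors.
Override check — reserves: 13.0 mo (ok); score: 831 (ok).
Both compensating conditions met → exception applies.

Approved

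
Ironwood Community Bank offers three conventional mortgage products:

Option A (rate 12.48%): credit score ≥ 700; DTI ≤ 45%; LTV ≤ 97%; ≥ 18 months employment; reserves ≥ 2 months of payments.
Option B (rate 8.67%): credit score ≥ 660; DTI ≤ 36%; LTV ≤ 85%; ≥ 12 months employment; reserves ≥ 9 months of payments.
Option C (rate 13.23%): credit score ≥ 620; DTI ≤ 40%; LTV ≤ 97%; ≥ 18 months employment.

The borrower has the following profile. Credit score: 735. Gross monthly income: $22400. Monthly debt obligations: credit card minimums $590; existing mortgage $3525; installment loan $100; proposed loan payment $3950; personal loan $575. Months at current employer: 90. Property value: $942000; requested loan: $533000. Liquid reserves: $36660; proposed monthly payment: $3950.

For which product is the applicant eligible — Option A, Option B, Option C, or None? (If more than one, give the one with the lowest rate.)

Option A

Total debts = (590 + 3,525 + 100 + 3,950 + 575) = 8,740; DTI = 8,740/22,400 = 39%.
LTV = 533,000/942,000 = 56.6%.
Reserves = 36,660/3,950 = 9.3 months.
Option A: score 735 ≥ 700; DTI 39% ≤ 45%; LTV 56.6% ≤ 97%; employment 90 ≥ 18 mo; reserves 9.3 ≥ 2 mo → qualifies.
Option B: score 735 ≥ 660; DTI 39% > 36%; LTV 56.6% ≤ 85%; employment 90 ≥ 12 mo; reserves 9.3 ≥ 9 mo → does not qualify.
Option C: score 735 ≥ 620; DTI 39% ≤ 40%; LTV 56.6% ≤ 97%; employment 90 ≥ 18 mo → qualifies.
Qualifying: Option A, Option C. Lowest rate is 12.48% → Option A.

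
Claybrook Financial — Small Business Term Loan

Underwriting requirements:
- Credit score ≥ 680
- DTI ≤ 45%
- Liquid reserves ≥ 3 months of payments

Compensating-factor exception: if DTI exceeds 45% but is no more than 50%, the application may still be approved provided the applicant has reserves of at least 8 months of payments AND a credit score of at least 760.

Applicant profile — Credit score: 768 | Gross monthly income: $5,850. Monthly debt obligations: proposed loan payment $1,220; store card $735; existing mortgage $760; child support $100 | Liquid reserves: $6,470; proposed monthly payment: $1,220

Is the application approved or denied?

Credit score 768 ≥ 680 (meets base)
Total debts = (1,220 + 735 + 760 + 100) = 2,815. DTI = 2,815/5,850 = 48.1% > 45% — standard DTI limit exceeded.
Liquid reserves cover 6,470/1,220 = 5.3 months — ≥ 3 required
48.1% falls in the override range (45%–50%), so the compensating-factor test applies.
Override check — reserves: 5.3 mo (short of 8); score: 768 (ok).
Override conditions not both satisfied; exception does not apply.

Denied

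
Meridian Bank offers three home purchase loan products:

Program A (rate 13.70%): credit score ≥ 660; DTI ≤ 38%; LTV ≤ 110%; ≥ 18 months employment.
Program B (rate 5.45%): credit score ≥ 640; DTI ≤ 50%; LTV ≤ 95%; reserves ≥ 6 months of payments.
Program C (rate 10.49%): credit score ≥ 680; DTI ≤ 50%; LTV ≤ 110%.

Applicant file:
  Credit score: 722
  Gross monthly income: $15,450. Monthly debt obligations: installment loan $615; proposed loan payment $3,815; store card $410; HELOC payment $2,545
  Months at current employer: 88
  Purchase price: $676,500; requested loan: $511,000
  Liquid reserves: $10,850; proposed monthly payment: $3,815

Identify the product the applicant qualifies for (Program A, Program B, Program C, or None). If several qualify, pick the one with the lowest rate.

Program C

Total debts = (615 + 3,815 + 410 + 2,545) = 7,385; DTI = 7,385/15,450 = 47.8%.
LTV = 511,000/676,500 = 75.5%.
Reserves = 10,850/3,815 = 2.8 months.
Program A: score 722 ≥ 660; DTI 47.8% > 38%; LTV 75.5% ≤ 110%; employment 88 ≥ 18 mo → does not qualify.
Program B: score 722 ≥ 640; DTI 47.8% ≤ 50%; LTV 75.5% ≤ 95%; reserves 2.8 < 6 mo → does not qualify.
Program C: score 722 ≥ 680; DTI 47.8% ≤ 50%; LTV 75.5% ≤ 110% → qualifies.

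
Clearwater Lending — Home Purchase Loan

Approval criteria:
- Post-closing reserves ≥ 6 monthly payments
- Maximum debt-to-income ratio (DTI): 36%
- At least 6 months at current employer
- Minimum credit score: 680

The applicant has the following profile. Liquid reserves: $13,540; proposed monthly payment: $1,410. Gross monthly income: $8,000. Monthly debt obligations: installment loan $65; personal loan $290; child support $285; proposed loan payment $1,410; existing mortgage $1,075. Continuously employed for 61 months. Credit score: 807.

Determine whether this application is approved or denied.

Denied

Liquid reserves cover 13,540/1,410 = 9.6 months — ≥ 6 required
Total monthly debts = (65 + 290 + 285 + 1,410 + 1,075) = 3,125. DTI = 3,125/8,000 = 39.1% > 36%
Employment 61 ≥ 6 months
Credit score 807 ≥ 680 (meets)
Fails on DTI.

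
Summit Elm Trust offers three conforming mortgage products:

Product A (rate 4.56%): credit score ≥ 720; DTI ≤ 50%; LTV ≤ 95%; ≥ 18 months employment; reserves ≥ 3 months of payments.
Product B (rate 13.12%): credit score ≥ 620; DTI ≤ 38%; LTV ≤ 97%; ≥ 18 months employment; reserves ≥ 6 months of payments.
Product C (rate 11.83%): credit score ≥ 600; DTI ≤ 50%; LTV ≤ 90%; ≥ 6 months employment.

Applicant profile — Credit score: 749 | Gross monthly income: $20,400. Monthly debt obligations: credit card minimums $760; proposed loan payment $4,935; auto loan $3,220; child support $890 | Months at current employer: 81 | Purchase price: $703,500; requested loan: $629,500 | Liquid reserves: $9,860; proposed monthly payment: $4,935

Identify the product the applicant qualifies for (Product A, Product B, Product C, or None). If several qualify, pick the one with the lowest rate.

Total debts = (760 + 4,935 + 3,220 + 890) = 9,805; DTI = 9,805/20,400 = 48.1%.
LTV = 629,500/703,500 = 89.5%.
Reserves = 9,860/4,935 = 2.0 months.
Product A: score 749 ≥ 720; DTI 48.1% ≤ 50%; LTV 89.5% ≤ 95%; employment 81 ≥ 18 mo; reserves 2.0 < 3 mo → does not qualify.
Product B: score 749 ≥ 620; DTI 48.1% > 38%; LTV 89.5% ≤ 97%; employment 81 ≥ 18 mo; reserves 2.0 < 6 mo → does not qualify.
Product C: score 749 ≥ 600; DTI 48.1% ≤ 50%; LTV 89.5% ≤ 90%; employment 81 ≥ 6 mo → qualifies.

Product C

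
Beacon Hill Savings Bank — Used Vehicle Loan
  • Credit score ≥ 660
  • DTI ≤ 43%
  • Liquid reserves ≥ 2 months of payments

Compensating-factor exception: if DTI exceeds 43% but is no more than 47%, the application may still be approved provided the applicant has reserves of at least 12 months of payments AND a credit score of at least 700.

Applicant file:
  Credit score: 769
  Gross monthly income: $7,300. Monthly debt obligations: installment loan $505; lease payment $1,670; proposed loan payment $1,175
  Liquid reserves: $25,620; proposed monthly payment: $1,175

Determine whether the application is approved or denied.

Credit score 769 ≥ 660 (meets base)
Total debts = (505 + 1,670 + 1,175) = 3,350. DTI: 3,350 ÷ 7,300 = 45.9%, over the 43% base limit.
Reserves = 25,620/1,175 = 21.8 months ≥ 2
45.9% falls in the override range (43%–47%), so the compensating-factor test applies.
Override check — reserves: 21.8 mo (ok); score: 769 (ok).
Both compensating conditions met → exception applies.

Approved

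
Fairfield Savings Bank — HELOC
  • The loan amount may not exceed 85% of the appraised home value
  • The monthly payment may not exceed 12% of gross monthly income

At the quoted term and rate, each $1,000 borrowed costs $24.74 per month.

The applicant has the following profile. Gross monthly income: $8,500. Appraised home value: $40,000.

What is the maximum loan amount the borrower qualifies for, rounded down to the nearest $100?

$34,000

Payment cap: 12% × $8,500 = $1,020/month.
At $24.74 per $1,000, that supports 1,020/24.74 × 1,000 ≈ $41,228 → $41,200.
LTV cap: 85% × $40,000 = $34,000 → $34,000.
Binding constraint: loan-to-value.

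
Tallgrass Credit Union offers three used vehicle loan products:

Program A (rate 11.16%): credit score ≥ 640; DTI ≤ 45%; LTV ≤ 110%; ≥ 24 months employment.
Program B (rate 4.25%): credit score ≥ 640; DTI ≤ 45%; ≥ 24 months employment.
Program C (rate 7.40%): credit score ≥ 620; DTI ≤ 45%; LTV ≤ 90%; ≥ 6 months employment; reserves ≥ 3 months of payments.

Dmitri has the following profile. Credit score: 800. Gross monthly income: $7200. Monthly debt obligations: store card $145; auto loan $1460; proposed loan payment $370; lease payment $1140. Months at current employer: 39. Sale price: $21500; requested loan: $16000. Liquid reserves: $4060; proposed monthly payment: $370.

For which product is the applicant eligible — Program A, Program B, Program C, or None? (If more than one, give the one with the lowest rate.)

Total debts = (145 + 1,460 + 370 + 1,140) = 3,115; DTI = 3,115/7,200 = 43.3%.
LTV = 16,000/21,500 = 74.4%.
Reserves = 4,060/370 = 11.0 months.
Program A: score 800 ≥ 640; DTI 43.3% ≤ 45%; LTV 74.4% ≤ 110%; employment 39 ≥ 24 mo → qualifies.
Program B: score 800 ≥ 640; DTI 43.3% ≤ 45%; employment 39 ≥ 24 mo → qualifies.
Program C: score 800 ≥ 620; DTI 43.3% ≤ 45%; LTV 74.4% ≤ 90%; employment 39 ≥ 6 mo; reserves 11.0 ≥ 3 mo → qualifies.
Qualifying: Program A, Program B, Program C. Lowest rate is 4.25% → Program B.

Program B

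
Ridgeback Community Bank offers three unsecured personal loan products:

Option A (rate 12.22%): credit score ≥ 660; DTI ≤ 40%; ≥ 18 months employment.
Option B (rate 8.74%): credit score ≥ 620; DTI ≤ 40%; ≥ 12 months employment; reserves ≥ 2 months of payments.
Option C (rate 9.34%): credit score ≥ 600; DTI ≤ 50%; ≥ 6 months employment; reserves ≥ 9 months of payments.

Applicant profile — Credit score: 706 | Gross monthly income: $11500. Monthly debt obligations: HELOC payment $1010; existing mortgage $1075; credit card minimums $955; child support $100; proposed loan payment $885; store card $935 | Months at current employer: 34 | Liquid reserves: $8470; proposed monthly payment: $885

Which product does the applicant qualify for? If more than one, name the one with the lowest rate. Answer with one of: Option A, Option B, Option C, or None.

Option C

Total debts = (1,010 + 1,075 + 955 + 100 + 885 + 935) = 4,960; DTI = 4,960/11,500 = 43.1%.
Reserves = 8,470/885 = 9.6 months.
Option A: score 706 ≥ 660; DTI 43.1% > 40%; employment 34 ≥ 18 mo → does not qualify.
Option B: score 706 ≥ 620; DTI 43.1% > 40%; employment 34 ≥ 12 mo; reserves 9.6 ≥ 2 mo → does not qualify.
Option C: score 706 ≥ 600; DTI 43.1% ≤ 50%; employment 34 ≥ 6 mo; reserves 9.6 ≥ 9 mo → qualifies.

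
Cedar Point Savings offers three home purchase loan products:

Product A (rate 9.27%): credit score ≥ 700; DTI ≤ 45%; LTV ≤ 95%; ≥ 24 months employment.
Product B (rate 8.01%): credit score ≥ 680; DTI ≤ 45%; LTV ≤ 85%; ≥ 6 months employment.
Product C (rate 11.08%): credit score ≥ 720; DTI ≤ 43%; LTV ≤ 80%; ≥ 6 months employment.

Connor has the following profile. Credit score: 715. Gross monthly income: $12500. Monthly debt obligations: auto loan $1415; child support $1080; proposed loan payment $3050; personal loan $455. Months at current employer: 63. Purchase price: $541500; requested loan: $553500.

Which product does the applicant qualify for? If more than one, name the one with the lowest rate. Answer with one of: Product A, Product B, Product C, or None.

None

Total debts = (1,415 + 1,080 + 3,050 + 455) = 6,000; DTI = 6,000/12,500 = 48%.
LTV = 553,500/541,500 = 102.2%.
Product A: score 715 ≥ 700; DTI 48% > 45%; LTV 102.2% > 95%; employment 63 ≥ 24 mo → does not qualify.
Product B: score 715 ≥ 680; DTI 48% > 45%; LTV 102.2% > 85%; employment 63 ≥ 6 mo → does not qualify.
Product C: score 715 < 720; DTI 48% > 43%; LTV 102.2% > 80%; employment 63 ≥ 6 mo → does not qualify.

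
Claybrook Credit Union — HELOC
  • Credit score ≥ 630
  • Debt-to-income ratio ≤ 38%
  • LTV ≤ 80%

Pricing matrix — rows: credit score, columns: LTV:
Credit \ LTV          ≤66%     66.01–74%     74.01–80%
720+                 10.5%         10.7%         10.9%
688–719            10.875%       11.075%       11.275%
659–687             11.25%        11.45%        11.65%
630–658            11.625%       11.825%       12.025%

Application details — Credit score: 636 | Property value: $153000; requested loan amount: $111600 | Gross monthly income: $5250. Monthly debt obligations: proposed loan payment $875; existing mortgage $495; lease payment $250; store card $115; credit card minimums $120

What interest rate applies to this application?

Credit score 636 ≥ 630; Total monthly debts = (875 + 495 + 250 + 115 + 120) = 1,855. DTI: 1,855 ÷ 5,250 = 35.3%, within the 38% cap
LTV: 111,600 ÷ 153,000 = 72.9%, within 80% cap
Credit 636 → row 630–658; LTV 72.9% → column 66.01–74%. Grid cell → 11.825%.

11.825%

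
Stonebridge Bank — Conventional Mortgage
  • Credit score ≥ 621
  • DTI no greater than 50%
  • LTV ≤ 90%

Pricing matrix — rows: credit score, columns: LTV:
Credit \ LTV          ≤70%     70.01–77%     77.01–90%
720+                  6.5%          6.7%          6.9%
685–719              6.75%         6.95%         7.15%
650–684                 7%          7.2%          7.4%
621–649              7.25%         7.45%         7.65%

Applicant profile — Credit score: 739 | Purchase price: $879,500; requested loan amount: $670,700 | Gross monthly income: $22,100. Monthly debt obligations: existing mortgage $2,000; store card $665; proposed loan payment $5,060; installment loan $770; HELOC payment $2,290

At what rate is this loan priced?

Credit score 739 ≥ 621; Total monthly debts = (2,000 + 665 + 5,060 + 770 + 2,290) = 10,785. Debt-to-income = 10,785/22,100 = 48.8% — meets 50% limit
LTV: 670,700 ÷ 879,500 = 76.3%, within 90% cap
Score 739 is in the 720+ band; LTV 76.3% is in the 70.01–77% band → 6.7%.

6.7%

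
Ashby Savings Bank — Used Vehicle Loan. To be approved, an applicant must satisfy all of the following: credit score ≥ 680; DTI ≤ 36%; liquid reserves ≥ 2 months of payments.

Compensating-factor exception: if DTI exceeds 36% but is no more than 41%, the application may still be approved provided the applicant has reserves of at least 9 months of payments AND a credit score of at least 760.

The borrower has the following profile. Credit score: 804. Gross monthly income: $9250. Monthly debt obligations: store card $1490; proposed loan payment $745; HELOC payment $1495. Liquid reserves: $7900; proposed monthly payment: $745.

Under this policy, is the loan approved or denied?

Approved

Credit score 804 ≥ 680 (meets base)
Total debts = (1,490 + 745 + 1,495) = 3,730. DTI: 3,730 ÷ 9,250 = 40.3%, over the 36% base limit.
Liquid reserves cover 7,900/745 = 10.6 months — ≥ 2 required
DTI 40.3% is within the 36%–41% exception band; checking compensating factors.
Reserves 10.6 ≥ 9 months; credit score 804 ≥ 760.
Both override conditions satisfied; DTI exception granted.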